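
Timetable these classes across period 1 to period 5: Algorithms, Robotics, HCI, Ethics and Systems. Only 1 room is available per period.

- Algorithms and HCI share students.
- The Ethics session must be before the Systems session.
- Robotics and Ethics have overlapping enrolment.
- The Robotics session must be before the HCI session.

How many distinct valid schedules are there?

Splitting on Algorithms: it can be period 1 (6), period 2 (6), period 3 (6), period 4 (6), period 5 (6). Listing each branch's schedules as (Robotics, HCI, Ethics, Systems) by period number:
Algorithms=period 1: (2,3,4,5) (2,4,3,5) (2,5,3,4) (3,4,2,5) (3,5,2,4) (4,5,2,3) — 6.
Algorithms=period 2: (1,3,4,5) (1,4,3,5) (1,5,3,4) (3,4,1,5) (3,5,1,4) (4,5,1,3) — 6.
Algorithms=period 3: (1,2,4,5) (1,4,2,5) (1,5,2,4) (2,4,1,5) (2,5,1,4) (4,5,1,2) — 6.
Algorithms=period 4: (1,2,3,5) (1,3,2,5) (1,5,2,3) (2,3,1,5) (2,5,1,3) (3,5,1,2) — 6.
Algorithms=period 5: (1,2,3,4) (1,3,2,4) (1,4,2,3) (2,3,1,4) (2,4,1,3) (3,4,1,2) — 6.
Summing: 6 + 6 + 6 + 6 + 6 = 30.

30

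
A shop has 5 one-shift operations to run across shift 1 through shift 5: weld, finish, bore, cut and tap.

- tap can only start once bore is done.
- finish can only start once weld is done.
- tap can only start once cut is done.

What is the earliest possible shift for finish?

shift 2

Precedence pushes finish to at least shift 2.
finish at shift 2 is achievable: weld=shift 1, bore=shift 1, tap=shift 2, cut=shift 1, finish=shift 2.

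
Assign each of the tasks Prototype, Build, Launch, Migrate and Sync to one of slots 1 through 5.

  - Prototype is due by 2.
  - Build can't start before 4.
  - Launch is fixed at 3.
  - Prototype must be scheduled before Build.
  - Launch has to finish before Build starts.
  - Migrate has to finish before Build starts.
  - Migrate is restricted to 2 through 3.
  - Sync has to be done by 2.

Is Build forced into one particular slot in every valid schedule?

Build can be 4 (e.g. Build -> 4; Sync -> 1; Migrate -> 2; Launch -> 3; Prototype -> 1) or 5 (e.g. Build -> 5, Sync -> 1, Prototype -> 1, Migrate -> 2, Launch -> 3).

No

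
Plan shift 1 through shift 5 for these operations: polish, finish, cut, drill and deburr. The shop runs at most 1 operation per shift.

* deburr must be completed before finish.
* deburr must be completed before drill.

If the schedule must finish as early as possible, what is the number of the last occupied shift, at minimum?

The precedence chain requires at least 2 distinct shifts.
With at most 1 per shift and 5 operations, at least 5 shifts are needed.
5 works (last occupied shift: shift 5): for example finish in shift 2; drill in shift 3; polish in shift 4; deburr in shift 1; cut in shift 5.

5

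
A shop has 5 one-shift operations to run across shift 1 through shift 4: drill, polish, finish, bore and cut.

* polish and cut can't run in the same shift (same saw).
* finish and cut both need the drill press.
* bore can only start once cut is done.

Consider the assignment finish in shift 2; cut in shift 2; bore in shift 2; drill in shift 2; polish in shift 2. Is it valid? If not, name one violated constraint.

Invalid. polish and cut can't run in the same shift (same saw).

polish and cut can't run in the same shift (same saw) — violated.
finish and cut both need the drill press — violated.
bore can only start once cut is done — violated.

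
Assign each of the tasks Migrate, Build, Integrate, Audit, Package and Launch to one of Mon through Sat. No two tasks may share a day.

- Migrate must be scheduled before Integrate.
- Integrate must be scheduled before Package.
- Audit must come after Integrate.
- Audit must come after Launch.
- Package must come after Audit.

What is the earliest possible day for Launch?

Mon

Downstream work caps Launch at Thu.
Launch at Mon is achievable: Integrate -> Wed, Audit -> Thu, Package -> Fri, Build -> Sat, Migrate -> Tue, Launch -> Mon.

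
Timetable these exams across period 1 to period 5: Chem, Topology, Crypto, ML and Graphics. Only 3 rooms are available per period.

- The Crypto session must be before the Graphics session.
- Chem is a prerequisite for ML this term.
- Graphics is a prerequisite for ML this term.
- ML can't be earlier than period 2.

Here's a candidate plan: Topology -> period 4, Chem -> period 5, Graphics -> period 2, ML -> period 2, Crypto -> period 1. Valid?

ML can't be earlier than period 2 — holds.
Graphics is a prerequisite for ML this term — violated.
The Crypto session must be before the Graphics session — holds.
Only 3 rooms are available per period — holds.
Chem is a prerequisite for ML this term — violated.

No. Chem is a prerequisite for ML this term is not satisfied.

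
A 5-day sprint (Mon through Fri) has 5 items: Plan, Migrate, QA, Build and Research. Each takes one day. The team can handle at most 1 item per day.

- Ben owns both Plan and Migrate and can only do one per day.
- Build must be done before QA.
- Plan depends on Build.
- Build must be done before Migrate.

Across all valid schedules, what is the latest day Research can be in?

Fri

Research at Fri is achievable: QA in Thu, Plan in Tue, Build in Mon, Research in Fri, Migrate in Wed.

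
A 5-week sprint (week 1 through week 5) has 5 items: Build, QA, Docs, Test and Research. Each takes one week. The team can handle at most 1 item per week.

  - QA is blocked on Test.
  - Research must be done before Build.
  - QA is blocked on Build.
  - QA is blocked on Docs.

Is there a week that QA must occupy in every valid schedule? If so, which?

week 5

Precedence pushes QA to at least week 3.
So QA is pinned to week 5.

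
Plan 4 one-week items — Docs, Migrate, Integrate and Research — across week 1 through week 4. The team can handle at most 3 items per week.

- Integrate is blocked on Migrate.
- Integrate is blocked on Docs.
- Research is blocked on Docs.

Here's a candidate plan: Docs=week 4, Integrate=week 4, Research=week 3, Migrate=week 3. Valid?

Integrate is blocked on Migrate — holds.
The team can handle at most 3 items per week — holds.
Research is blocked on Docs — violated.
Integrate is blocked on Docs — violated.

No. Research is blocked on Docs is not satisfied.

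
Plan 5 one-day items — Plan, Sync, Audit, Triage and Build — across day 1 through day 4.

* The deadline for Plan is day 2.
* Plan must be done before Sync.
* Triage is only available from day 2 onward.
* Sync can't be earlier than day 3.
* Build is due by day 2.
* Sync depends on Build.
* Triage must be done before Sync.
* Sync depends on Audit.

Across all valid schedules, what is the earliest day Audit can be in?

Downstream work caps Audit at day 3.
Audit at day 1 is achievable: Build -> day 1; Triage -> day 2; Plan -> day 1; Sync -> day 3; Audit -> day 1.

day 1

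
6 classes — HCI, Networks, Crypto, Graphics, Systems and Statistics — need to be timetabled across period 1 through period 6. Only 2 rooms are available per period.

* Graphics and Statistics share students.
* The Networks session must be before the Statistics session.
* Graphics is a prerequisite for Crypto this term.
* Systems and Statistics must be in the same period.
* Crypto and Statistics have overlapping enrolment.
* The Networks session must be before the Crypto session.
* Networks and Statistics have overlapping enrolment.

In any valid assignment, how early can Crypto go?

period 2

Precedence pushes Crypto to at least period 2.
Crypto at period 2 is achievable: Systems -> period 3, Statistics -> period 3, Graphics -> period 1, Networks -> period 1, Crypto -> period 2, HCI -> period 2.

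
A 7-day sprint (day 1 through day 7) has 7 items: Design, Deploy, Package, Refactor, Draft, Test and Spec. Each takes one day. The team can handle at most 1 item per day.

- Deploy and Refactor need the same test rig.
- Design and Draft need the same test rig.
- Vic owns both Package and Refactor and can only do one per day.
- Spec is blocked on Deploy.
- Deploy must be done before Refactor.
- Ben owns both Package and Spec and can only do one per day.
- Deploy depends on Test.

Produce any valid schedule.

Draft -> day 7, Deploy -> day 2, Test -> day 1, Refactor -> day 3, Spec -> day 4, Package -> day 6, Design -> day 5

Checking: Test(day 1) before Deploy(day 2); Deploy(day 2) before Refactor(day 3); Deploy(day 2) before Spec(day 4); Deploy(day 2) != Refactor(day 3); Package(day 6) != Refactor(day 3); Design(day 5) != Draft(day 7); Package(day 6) != Spec(day 4); max 1 per day (cap 1).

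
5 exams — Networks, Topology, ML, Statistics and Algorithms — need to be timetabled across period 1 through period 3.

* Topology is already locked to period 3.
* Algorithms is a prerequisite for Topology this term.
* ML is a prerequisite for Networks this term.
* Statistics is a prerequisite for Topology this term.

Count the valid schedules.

Splitting on Networks: it can be period 2 (4), period 3 (8). Listing each branch's schedules as (Topology, ML, Statistics, Algorithms) by period number:
Networks=period 2: (3,1,1,1) (3,1,1,2) (3,1,2,1) (3,1,2,2) — 4.
Networks=period 3: (3,1,1,1) (3,1,1,2) (3,1,2,1) (3,1,2,2) (3,2,1,1) (3,2,1,2) (3,2,2,1) (3,2,2,2) — 8.
Summing: 4 + 8 = 12.

12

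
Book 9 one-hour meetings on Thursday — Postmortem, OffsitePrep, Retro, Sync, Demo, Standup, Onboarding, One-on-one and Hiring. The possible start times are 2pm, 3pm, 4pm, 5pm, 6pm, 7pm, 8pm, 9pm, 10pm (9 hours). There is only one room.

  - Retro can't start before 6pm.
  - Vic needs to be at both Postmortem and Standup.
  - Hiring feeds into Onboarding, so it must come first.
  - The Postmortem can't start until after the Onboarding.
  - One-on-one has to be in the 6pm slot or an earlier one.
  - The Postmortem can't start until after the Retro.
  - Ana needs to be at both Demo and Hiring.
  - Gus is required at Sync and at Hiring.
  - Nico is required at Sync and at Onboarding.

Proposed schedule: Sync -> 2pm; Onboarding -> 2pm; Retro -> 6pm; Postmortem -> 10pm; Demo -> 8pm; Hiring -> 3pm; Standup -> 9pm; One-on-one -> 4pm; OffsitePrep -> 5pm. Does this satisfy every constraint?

Invalid. Nico is required at Sync and at Onboarding.

Ana needs to be at both Demo and Hiring — holds.
Gus is required at Sync and at Hiring — holds.
Hiring feeds into Onboarding, so it must come first — violated.
The Postmortem can't start until after the Onboarding — holds.
Retro can't start before 6pm — holds.
One-on-one has to be in the 6pm slot or an earlier one — holds.
The Postmortem can't start until after the Retro — holds.
Nico is required at Sync and at Onboarding — violated.
There is only one room — violated.
Vic needs to be at both Postmortem and Standup — holds.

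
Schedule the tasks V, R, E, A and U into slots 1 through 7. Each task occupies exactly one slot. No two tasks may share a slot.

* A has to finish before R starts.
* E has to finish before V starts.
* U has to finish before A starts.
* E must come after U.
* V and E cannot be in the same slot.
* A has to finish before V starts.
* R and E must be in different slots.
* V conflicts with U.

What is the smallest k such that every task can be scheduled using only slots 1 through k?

5 slots

The precedence chain requires at least 3 distinct slots.
With at most 1 per slot and 5 tasks, at least 5 slots are needed.
5 works (last occupied slot: 5): for example E=3, A=2, U=1, R=5, V=4.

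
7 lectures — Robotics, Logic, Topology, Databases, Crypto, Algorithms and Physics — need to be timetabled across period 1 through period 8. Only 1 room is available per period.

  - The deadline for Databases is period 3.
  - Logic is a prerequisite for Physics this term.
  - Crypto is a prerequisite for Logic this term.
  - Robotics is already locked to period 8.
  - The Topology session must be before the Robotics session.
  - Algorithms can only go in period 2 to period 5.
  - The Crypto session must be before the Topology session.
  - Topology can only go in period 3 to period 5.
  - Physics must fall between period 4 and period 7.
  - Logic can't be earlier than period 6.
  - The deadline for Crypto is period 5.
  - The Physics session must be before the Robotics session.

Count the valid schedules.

Splitting on Topology: it can be period 3 (4), period 4 (10), period 5 (14). Listing each branch's schedules as (Robotics, Logic, Databases, Crypto, Algorithms, Physics) by period number:
Topology=period 3: (8,6,1,2,4,7) (8,6,1,2,5,7) (8,6,2,1,4,7) (8,6,2,1,5,7) — 4.
Topology=period 4: (8,6,1,2,3,7) (8,6,1,2,5,7) (8,6,1,3,2,7) (8,6,1,3,5,7) (8,6,2,1,3,7) (8,6,2,1,5,7) (8,6,2,3,5,7) (8,6,3,1,2,7) (8,6,3,1,5,7) (8,6,3,2,5,7) — 10.
Topology=period 5: (8,6,1,2,3,7) (8,6,1,2,4,7) (8,6,1,3,2,7) (8,6,1,3,4,7) (8,6,1,4,2,7) (8,6,1,4,3,7) (8,6,2,1,3,7) (8,6,2,1,4,7) (8,6,2,3,4,7) (8,6,2,4,3,7) (8,6,3,1,2,7) (8,6,3,1,4,7) (8,6,3,2,4,7) (8,6,3,4,2,7) — 14.
Summing: 4 + 10 + 14 = 28.

28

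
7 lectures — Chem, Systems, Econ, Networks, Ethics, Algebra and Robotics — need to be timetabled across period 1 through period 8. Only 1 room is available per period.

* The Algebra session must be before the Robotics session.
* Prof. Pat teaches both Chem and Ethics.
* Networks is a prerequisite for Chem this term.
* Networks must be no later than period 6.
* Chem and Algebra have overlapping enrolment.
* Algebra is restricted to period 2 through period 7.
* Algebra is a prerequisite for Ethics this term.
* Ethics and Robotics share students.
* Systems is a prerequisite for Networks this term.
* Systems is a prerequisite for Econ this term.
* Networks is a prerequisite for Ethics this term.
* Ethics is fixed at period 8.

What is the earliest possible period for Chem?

period 3

Precedence pushes Chem to at least period 3.
Chem at period 3 is achievable: Algebra=period 4; Networks=period 2; Systems=period 1; Chem=period 3; Ethics=period 8; Robotics=period 6; Econ=period 5.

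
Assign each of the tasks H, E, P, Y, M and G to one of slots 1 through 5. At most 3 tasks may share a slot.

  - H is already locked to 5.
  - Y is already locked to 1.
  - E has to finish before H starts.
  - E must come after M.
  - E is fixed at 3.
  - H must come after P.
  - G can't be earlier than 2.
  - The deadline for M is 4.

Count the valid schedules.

32

Splitting on P: it can be 1 (8), 2 (8), 3 (8), 4 (8). Listing each branch's schedules as (H, E, Y, M, G):
P=1: (5,3,1,1,2) (5,3,1,1,3) (5,3,1,1,4) (5,3,1,1,5) (5,3,1,2,2) (5,3,1,2,3) (5,3,1,2,4) (5,3,1,2,5) — 8.
P=2: (5,3,1,1,2) (5,3,1,1,3) (5,3,1,1,4) (5,3,1,1,5) (5,3,1,2,2) (5,3,1,2,3) (5,3,1,2,4) (5,3,1,2,5) — 8.
P=3: (5,3,1,1,2) (5,3,1,1,3) (5,3,1,1,4) (5,3,1,1,5) (5,3,1,2,2) (5,3,1,2,3) (5,3,1,2,4) (5,3,1,2,5) — 8.
P=4: (5,3,1,1,2) (5,3,1,1,3) (5,3,1,1,4) (5,3,1,1,5) (5,3,1,2,2) (5,3,1,2,3) (5,3,1,2,4) (5,3,1,2,5) — 8.
Summing: 8 + 8 + 8 + 8 = 32.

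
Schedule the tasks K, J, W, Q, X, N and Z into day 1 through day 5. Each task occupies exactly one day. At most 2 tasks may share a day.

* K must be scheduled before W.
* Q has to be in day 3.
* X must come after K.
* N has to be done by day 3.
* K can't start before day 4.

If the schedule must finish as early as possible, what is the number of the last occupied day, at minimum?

5

The precedence chain requires at least 2 distinct days.
With at most 2 per day and 7 tasks, at least 4 days are needed.
Propagating the time windows through the other constraints, W can't land before day 5, so the schedule must run through at least day 5.
5 works (last occupied day: day 5): for example X -> day 5, Q -> day 3, K -> day 4, N -> day 1, W -> day 5, J -> day 1, Z -> day 2.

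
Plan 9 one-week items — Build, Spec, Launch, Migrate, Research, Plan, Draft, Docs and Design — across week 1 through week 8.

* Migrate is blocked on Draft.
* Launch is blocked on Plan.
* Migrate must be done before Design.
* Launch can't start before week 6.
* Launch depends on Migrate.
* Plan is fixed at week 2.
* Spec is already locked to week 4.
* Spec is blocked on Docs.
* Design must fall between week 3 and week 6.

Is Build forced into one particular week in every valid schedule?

No

Build can be week 1 (e.g. Launch -> week 6, Draft -> week 1, Research -> week 1, Spec -> week 4, Docs -> week 1, Design -> week 3, Plan -> week 2, Migrate -> week 2, Build -> week 1) or week 2 (e.g. Plan=week 2, Design=week 3, Launch=week 6, Spec=week 4, Docs=week 1, Build=week 2, Draft=week 1, Research=week 1, Migrate=week 2).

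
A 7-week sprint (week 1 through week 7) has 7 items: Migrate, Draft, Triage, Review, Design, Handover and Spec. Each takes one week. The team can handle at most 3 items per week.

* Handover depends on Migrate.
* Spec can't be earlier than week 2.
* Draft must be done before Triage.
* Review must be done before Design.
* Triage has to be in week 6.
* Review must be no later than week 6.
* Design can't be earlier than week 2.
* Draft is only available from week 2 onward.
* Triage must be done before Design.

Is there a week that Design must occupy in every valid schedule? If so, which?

Design is available from week 2; precedence pushes Design to at least week 7.
So Design is pinned to week 7.

week 7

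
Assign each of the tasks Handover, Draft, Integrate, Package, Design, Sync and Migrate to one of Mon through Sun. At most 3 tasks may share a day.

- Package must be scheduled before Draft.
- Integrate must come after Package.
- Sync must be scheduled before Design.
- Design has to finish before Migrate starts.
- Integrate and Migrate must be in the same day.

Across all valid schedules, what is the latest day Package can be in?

Downstream work caps Package at Sat.
Package at Sat is achievable: Package in Sat, Design in Tue, Integrate in Sun, Draft in Sun, Sync in Mon, Handover in Mon, Migrate in Sun.

Sat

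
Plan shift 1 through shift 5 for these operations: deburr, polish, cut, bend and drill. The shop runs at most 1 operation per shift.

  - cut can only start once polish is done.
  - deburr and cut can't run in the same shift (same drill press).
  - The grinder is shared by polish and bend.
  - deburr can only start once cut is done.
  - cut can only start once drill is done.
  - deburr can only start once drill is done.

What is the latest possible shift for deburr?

Precedence pushes deburr to at least shift 3.
deburr at shift 5 is achievable: drill -> shift 1, polish -> shift 2, deburr -> shift 5, bend -> shift 4, cut -> shift 3.

shift 5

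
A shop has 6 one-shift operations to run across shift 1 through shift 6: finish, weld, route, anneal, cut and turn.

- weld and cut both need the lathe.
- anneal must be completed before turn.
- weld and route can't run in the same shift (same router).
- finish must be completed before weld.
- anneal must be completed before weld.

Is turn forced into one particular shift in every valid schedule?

No

turn can be shift 2 (e.g. weld in shift 2; anneal in shift 1; turn in shift 2; finish in shift 1; cut in shift 1; route in shift 1) or shift 3 (e.g. route in shift 1; anneal in shift 1; finish in shift 1; turn in shift 3; weld in shift 2; cut in shift 1).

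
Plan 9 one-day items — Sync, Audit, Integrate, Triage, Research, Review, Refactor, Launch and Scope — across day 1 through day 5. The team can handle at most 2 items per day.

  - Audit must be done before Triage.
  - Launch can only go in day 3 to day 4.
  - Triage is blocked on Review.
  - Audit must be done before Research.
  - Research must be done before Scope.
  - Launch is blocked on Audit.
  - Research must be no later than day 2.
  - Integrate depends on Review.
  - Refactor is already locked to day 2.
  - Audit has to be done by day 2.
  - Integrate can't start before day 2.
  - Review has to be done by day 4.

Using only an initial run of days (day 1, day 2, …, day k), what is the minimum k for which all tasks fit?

5 days

The precedence chain requires at least 3 distinct days.
With at most 2 per day and 9 tasks, at least 5 days are needed.
5 works (last occupied day: day 5): for example Triage=day 4; Audit=day 1; Research=day 2; Launch=day 3; Scope=day 4; Refactor=day 2; Review=day 1; Integrate=day 3; Sync=day 5.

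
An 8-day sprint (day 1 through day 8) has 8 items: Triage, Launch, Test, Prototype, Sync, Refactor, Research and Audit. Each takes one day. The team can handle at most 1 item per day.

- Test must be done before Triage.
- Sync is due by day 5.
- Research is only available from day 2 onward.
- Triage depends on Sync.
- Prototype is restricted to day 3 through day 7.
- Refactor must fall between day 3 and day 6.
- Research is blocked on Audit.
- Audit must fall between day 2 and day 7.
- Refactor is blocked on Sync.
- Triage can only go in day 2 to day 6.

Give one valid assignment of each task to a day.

Prototype -> day 5; Audit -> day 6; Launch -> day 8; Research -> day 7; Triage -> day 4; Refactor -> day 3; Test -> day 2; Sync -> day 1

Checking: Sync(day 1) before Triage(day 4); Sync(day 1) before Refactor(day 3); Audit(day 6) before Research(day 7); Test(day 2) before Triage(day 4); Sync=day 1 in [day 1,day 5]; Audit=day 6 in [day 2,day 7]; Refactor=day 3 in [day 3,day 6]; Prototype=day 5 in [day 3,day 7]; Triage=day 4 in [day 2,day 6]; Research=day 7 in [day 2,day 8]; max 1 per day (cap 1).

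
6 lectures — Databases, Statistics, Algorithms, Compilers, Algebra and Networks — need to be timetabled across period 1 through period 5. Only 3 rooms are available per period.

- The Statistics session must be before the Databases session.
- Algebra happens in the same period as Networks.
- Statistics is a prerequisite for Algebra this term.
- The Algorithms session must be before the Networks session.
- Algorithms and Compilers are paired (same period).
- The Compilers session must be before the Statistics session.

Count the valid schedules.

20

Splitting on Databases: it can be period 3 (3), period 4 (7), period 5 (10). Listing each branch's schedules as (Statistics, Algorithms, Compilers, Algebra, Networks) by period number:
Databases=period 3: (2,1,1,3,3) (2,1,1,4,4) (2,1,1,5,5) — 3.
Databases=period 4: (2,1,1,3,3) (2,1,1,4,4) (2,1,1,5,5) (3,1,1,4,4) (3,1,1,5,5) (3,2,2,4,4) (3,2,2,5,5) — 7.
Databases=period 5: (2,1,1,3,3) (2,1,1,4,4) (2,1,1,5,5) (3,1,1,4,4) (3,1,1,5,5) (3,2,2,4,4) (3,2,2,5,5) (4,1,1,5,5) (4,2,2,5,5) (4,3,3,5,5) — 10.
Summing: 3 + 7 + 10 = 20.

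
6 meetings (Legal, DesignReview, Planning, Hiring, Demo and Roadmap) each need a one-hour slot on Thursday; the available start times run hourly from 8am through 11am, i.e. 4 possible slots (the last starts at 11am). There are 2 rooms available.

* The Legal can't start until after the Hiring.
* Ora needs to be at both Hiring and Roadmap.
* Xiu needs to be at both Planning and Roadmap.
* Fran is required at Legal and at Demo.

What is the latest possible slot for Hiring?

Downstream work caps Hiring at 10am.
Hiring at 10am is achievable: Hiring=10am; DesignReview=8am; Legal=11am; Roadmap=9am; Planning=8am; Demo=9am.

10am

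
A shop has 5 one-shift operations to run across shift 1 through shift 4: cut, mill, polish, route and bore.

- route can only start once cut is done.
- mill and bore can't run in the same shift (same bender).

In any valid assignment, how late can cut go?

shift 3

Downstream work caps cut at shift 3.
cut at shift 3 is achievable: polish in shift 1; mill in shift 1; route in shift 4; bore in shift 2; cut in shift 3.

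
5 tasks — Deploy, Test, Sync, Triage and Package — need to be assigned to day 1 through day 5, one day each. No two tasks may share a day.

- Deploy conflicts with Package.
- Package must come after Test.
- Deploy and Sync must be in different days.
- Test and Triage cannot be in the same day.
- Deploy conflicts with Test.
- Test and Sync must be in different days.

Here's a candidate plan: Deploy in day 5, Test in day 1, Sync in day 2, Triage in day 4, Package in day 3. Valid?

Deploy conflicts with Package — holds.
Package must come after Test — holds.
Deploy conflicts with Test — holds.
No two tasks may share a day — holds.
Deploy and Sync must be in different days — holds.
Test and Sync must be in different days — holds.
Test and Triage cannot be in the same day — holds.

Valid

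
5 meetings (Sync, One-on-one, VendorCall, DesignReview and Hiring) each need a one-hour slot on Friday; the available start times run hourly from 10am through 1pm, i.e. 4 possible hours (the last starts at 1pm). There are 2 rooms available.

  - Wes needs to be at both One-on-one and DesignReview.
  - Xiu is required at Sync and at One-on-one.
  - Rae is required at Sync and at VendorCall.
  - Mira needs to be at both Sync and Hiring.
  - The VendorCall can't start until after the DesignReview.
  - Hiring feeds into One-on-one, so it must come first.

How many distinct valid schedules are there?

50

Splitting on Sync: it can be 10am (17), 11am (14), 12pm (11), 1pm (8). Listing each branch's schedules as (One-on-one, VendorCall, DesignReview, Hiring):
Sync=10am: (12pm,11am,10am,11am) (12pm,12pm,10am,11am) (12pm,12pm,11am,11am) (12pm,1pm,10am,11am) (12pm,1pm,11am,11am) (1pm,11am,10am,11am) (1pm,11am,10am,12pm) (1pm,12pm,10am,11am) (1pm,12pm,10am,12pm) (1pm,12pm,11am,11am) (1pm,12pm,11am,12pm) (1pm,1pm,10am,11am) (1pm,1pm,10am,12pm) (1pm,1pm,11am,11am) (1pm,1pm,11am,12pm) (1pm,1pm,12pm,11am) (1pm,1pm,12pm,12pm) — 17.
Sync=11am: (12pm,12pm,10am,10am) (12pm,12pm,11am,10am) (12pm,1pm,10am,10am) (12pm,1pm,11am,10am) (1pm,12pm,10am,10am) (1pm,12pm,10am,12pm) (1pm,12pm,11am,10am) (1pm,12pm,11am,12pm) (1pm,1pm,10am,10am) (1pm,1pm,10am,12pm) (1pm,1pm,11am,10am) (1pm,1pm,11am,12pm) (1pm,1pm,12pm,10am) (1pm,1pm,12pm,12pm) — 14.
Sync=12pm: (11am,11am,10am,10am) (11am,1pm,10am,10am) (11am,1pm,12pm,10am) (1pm,11am,10am,10am) (1pm,11am,10am,11am) (1pm,1pm,10am,10am) (1pm,1pm,10am,11am) (1pm,1pm,11am,10am) (1pm,1pm,11am,11am) (1pm,1pm,12pm,10am) (1pm,1pm,12pm,11am) — 11.
Sync=1pm: (11am,11am,10am,10am) (11am,12pm,10am,10am) (12pm,11am,10am,10am) (12pm,11am,10am,11am) (12pm,12pm,10am,10am) (12pm,12pm,10am,11am) (12pm,12pm,11am,10am) (12pm,12pm,11am,11am) — 8.
Summing: 17 + 14 + 11 + 8 = 50.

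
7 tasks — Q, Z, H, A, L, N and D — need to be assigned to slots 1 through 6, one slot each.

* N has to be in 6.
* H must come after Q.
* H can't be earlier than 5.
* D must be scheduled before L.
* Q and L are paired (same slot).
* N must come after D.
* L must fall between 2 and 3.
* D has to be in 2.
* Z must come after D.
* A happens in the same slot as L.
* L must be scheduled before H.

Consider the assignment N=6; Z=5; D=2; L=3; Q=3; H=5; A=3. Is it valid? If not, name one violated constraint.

L must fall between 2 and 3 — holds.
Q and L are paired (same slot) — holds.
D must be scheduled before L — holds.
N has to be in 6 — holds.
N must come after D — holds.
H must come after Q — holds.
A happens in the same slot as L — holds.
L must be scheduled before H — holds.
D has to be in 2 — holds.
Z must come after D — holds.
H can't be earlier than 5 — holds.

Yes, all constraints hold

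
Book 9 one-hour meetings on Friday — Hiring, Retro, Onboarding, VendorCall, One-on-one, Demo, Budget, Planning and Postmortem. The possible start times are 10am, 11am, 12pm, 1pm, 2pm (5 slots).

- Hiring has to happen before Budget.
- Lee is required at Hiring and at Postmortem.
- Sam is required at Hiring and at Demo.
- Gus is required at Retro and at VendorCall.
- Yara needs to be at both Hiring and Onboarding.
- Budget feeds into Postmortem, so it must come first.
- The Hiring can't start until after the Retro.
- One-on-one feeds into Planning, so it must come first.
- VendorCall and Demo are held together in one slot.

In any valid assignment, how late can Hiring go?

12pm

Precedence pushes Hiring to at least 11am; downstream work caps Hiring at 12pm.
Hiring at 12pm is achievable: Hiring in 12pm; Demo in 11am; Planning in 11am; VendorCall in 11am; Onboarding in 10am; Retro in 10am; Postmortem in 2pm; Budget in 1pm; One-on-one in 10am.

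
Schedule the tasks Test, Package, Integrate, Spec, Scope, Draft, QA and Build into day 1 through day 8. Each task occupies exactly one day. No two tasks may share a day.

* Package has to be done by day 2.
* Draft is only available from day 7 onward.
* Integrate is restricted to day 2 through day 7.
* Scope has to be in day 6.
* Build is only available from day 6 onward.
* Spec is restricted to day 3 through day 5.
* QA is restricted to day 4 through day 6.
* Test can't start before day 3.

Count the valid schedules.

Splitting on Test: it can be day 3 (4), day 4 (2), day 5 (2). Listing each branch's schedules as (Package, Integrate, Spec, Scope, Draft, QA, Build) by day number:
Test=day 3: (1,2,4,6,7,5,8) (1,2,4,6,8,5,7) (1,2,5,6,7,4,8) (1,2,5,6,8,4,7) — 4.
Test=day 4: (1,2,3,6,7,5,8) (1,2,3,6,8,5,7) — 2.
Test=day 5: (1,2,3,6,7,4,8) (1,2,3,6,8,4,7) — 2.
Summing: 4 + 2 + 2 = 8.

8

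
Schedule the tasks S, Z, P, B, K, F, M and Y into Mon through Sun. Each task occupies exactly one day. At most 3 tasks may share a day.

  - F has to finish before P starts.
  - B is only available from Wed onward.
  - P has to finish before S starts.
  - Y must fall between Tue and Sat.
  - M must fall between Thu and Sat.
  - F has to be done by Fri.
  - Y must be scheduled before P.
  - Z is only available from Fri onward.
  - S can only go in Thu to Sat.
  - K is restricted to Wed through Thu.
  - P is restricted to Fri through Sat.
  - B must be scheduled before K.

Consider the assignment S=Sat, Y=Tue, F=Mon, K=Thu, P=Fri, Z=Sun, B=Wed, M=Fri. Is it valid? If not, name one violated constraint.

Yes

P is restricted to Fri through Sat — holds.
K is restricted to Wed through Thu — holds.
F has to finish before P starts — holds.
F has to be done by Fri — holds.
Z is only available from Fri onward — holds.
M must fall between Thu and Sat — holds.
Y must be scheduled before P — holds.
S can only go in Thu to Sat — holds.
B is only available from Wed onward — holds.
P has to finish before S starts — holds.
Y must fall between Tue and Sat — holds.
B must be scheduled before K — holds.
At most 3 tasks may share a day — holds.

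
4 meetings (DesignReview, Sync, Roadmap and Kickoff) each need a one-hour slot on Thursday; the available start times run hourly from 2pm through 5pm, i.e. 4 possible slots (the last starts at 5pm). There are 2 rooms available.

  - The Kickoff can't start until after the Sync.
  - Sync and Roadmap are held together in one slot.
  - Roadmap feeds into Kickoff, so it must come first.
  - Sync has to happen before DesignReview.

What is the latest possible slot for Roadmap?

Downstream work caps Roadmap at 4pm.
Roadmap at 4pm is achievable: Roadmap -> 4pm, DesignReview -> 5pm, Kickoff -> 5pm, Sync -> 4pm.

4pm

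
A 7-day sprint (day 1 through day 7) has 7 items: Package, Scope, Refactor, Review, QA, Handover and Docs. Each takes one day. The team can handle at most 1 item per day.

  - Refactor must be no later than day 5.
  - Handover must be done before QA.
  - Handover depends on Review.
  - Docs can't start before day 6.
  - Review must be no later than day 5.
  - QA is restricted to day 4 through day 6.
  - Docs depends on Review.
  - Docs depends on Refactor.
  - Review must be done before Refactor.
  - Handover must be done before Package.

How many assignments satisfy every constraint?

53

Splitting on Package: it can be day 3 (6), day 4 (9), day 5 (12), day 6 (13), day 7 (13). Listing each branch's schedules as (Scope, Refactor, Review, QA, Handover, Docs) by day number:
Package=day 3: (4,5,1,6,2,7) (5,4,1,6,2,7) (6,4,1,5,2,7) (6,5,1,4,2,7) (7,4,1,5,2,6) (7,5,1,4,2,6) — 6.
Package=day 4: (1,5,2,6,3,7) (2,5,1,6,3,7) (3,5,1,6,2,7) (5,2,1,6,3,7) (5,3,1,6,2,7) (6,2,1,5,3,7) (6,3,1,5,2,7) (7,2,1,5,3,6) (7,3,1,5,2,6) — 9.
Package=day 5: (1,3,2,6,4,7) (1,4,2,6,3,7) (2,3,1,6,4,7) (2,4,1,6,3,7) (3,2,1,6,4,7) (3,4,1,6,2,7) (4,2,1,6,3,7) (4,3,1,6,2,7) (6,2,1,4,3,7) (6,3,1,4,2,7) (7,2,1,4,3,6) (7,3,1,4,2,6) — 12.
Package=day 6: (1,3,2,5,4,7) (1,4,2,5,3,7) (1,5,2,4,3,7) (2,3,1,5,4,7) (2,4,1,5,3,7) (2,5,1,4,3,7) (3,2,1,5,4,7) (3,4,1,5,2,7) (3,5,1,4,2,7) (4,2,1,5,3,7) (4,3,1,5,2,7) (5,2,1,4,3,7) (5,3,1,4,2,7) — 13.
Package=day 7: (1,3,2,5,4,6) (1,4,2,5,3,6) (1,5,2,4,3,6) (2,3,1,5,4,6) (2,4,1,5,3,6) (2,5,1,4,3,6) (3,2,1,5,4,6) (3,4,1,5,2,6) (3,5,1,4,2,6) (4,2,1,5,3,6) (4,3,1,5,2,6) (5,2,1,4,3,6) (5,3,1,4,2,6) — 13.
Summing: 6 + 9 + 12 + 13 + 13 = 53.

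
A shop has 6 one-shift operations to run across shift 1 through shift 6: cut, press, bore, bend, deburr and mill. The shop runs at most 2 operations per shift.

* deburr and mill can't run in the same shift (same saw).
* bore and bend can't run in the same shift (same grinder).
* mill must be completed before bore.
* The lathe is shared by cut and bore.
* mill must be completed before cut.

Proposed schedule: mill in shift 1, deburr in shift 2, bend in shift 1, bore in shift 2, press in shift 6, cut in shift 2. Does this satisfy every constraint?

No — it violates: The lathe is shared by cut and bore

deburr and mill can't run in the same shift (same saw) — holds.
mill must be completed before cut — holds.
The shop runs at most 2 operations per shift — violated.
The lathe is shared by cut and bore — violated.
bore and bend can't run in the same shift (same grinder) — holds.
mill must be completed before bore — holds.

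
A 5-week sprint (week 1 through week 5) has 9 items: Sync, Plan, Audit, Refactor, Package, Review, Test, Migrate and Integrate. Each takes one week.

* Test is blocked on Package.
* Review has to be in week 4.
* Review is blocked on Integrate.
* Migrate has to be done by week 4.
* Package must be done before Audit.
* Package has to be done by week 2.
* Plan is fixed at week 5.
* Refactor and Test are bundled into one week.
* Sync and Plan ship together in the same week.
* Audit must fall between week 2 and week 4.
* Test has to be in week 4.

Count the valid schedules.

Splitting on Audit: it can be week 2 (12), week 3 (24), week 4 (24). Listing each branch's schedules as (Sync, Plan, Refactor, Package, Review, Test, Migrate, Integrate) by week number:
Audit=week 2: (5,5,4,1,4,4,1,1) (5,5,4,1,4,4,1,2) (5,5,4,1,4,4,1,3) (5,5,4,1,4,4,2,1) (5,5,4,1,4,4,2,2) (5,5,4,1,4,4,2,3) (5,5,4,1,4,4,3,1) (5,5,4,1,4,4,3,2) (5,5,4,1,4,4,3,3) (5,5,4,1,4,4,4,1) (5,5,4,1,4,4,4,2) (5,5,4,1,4,4,4,3) — 12.
Audit=week 3: (5,5,4,1,4,4,1,1) (5,5,4,1,4,4,1,2) (5,5,4,1,4,4,1,3) (5,5,4,1,4,4,2,1) (5,5,4,1,4,4,2,2) (5,5,4,1,4,4,2,3) (5,5,4,1,4,4,3,1) (5,5,4,1,4,4,3,2) (5,5,4,1,4,4,3,3) (5,5,4,1,4,4,4,1) (5,5,4,1,4,4,4,2) (5,5,4,1,4,4,4,3) (5,5,4,2,4,4,1,1) (5,5,4,2,4,4,1,2) (5,5,4,2,4,4,1,3) (5,5,4,2,4,4,2,1) (5,5,4,2,4,4,2,2) (5,5,4,2,4,4,2,3) (5,5,4,2,4,4,3,1) (5,5,4,2,4,4,3,2) (5,5,4,2,4,4,3,3) (5,5,4,2,4,4,4,1) (5,5,4,2,4,4,4,2) (5,5,4,2,4,4,4,3) — 24.
Audit=week 4: (5,5,4,1,4,4,1,1) (5,5,4,1,4,4,1,2) (5,5,4,1,4,4,1,3) (5,5,4,1,4,4,2,1) (5,5,4,1,4,4,2,2) (5,5,4,1,4,4,2,3) (5,5,4,1,4,4,3,1) (5,5,4,1,4,4,3,2) (5,5,4,1,4,4,3,3) (5,5,4,1,4,4,4,1) (5,5,4,1,4,4,4,2) (5,5,4,1,4,4,4,3) (5,5,4,2,4,4,1,1) (5,5,4,2,4,4,1,2) (5,5,4,2,4,4,1,3) (5,5,4,2,4,4,2,1) (5,5,4,2,4,4,2,2) (5,5,4,2,4,4,2,3) (5,5,4,2,4,4,3,1) (5,5,4,2,4,4,3,2) (5,5,4,2,4,4,3,3) (5,5,4,2,4,4,4,1) (5,5,4,2,4,4,4,2) (5,5,4,2,4,4,4,3) — 24.
Summing: 12 + 24 + 24 = 60.

60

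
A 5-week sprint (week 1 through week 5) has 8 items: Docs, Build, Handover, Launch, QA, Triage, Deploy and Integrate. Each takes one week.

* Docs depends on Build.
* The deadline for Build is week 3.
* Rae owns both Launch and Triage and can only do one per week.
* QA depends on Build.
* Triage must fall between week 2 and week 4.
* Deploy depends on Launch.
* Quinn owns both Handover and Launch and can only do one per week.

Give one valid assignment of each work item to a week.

Build -> week 1, Docs -> week 2, Triage -> week 2, Handover -> week 2, QA -> week 2, Launch -> week 1, Deploy -> week 2, Integrate -> week 1

Checking: Build(week 1) before Docs(week 2); Build(week 1) before QA(week 2); Launch(week 1) before Deploy(week 2); Launch(week 1) != Triage(week 2); Handover(week 2) != Launch(week 1); Build=week 1 in [week 1,week 3]; Triage=week 2 in [week 2,week 4].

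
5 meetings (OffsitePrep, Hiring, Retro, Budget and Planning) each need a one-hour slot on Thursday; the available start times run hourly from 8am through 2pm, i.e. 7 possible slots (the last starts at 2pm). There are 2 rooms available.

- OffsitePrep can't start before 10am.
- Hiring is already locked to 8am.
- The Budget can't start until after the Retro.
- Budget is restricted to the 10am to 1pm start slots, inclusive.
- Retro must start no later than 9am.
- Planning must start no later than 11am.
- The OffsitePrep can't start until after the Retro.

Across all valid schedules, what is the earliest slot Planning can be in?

Planning's own window allows nothing later than 11am.
Planning at 8am is achievable: Budget -> 10am; OffsitePrep -> 10am; Hiring -> 8am; Retro -> 9am; Planning -> 8am.

8am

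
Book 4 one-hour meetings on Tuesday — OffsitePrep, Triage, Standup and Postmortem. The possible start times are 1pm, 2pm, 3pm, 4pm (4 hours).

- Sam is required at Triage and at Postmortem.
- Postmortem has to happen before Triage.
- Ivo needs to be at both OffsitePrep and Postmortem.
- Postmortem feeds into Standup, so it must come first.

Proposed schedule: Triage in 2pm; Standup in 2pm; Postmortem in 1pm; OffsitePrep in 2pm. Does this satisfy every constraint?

Yes

Sam is required at Triage and at Postmortem — holds.
Postmortem feeds into Standup, so it must come first — holds.
Ivo needs to be at both OffsitePrep and Postmortem — holds.
Postmortem has to happen before Triage — holds.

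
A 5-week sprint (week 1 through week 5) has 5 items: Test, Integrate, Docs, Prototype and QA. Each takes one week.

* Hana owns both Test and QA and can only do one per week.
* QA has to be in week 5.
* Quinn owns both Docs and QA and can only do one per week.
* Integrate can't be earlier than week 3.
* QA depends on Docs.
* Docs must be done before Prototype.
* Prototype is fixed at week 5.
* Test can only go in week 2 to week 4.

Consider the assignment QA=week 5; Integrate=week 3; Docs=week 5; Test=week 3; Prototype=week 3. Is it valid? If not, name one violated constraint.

Prototype is fixed at week 5 — violated.
Hana owns both Test and QA and can only do one per week — holds.
Test can only go in week 2 to week 4 — holds.
Quinn owns both Docs and QA and can only do one per week — violated.
Integrate can't be earlier than week 3 — holds.
Docs must be done before Prototype — violated.
QA has to be in week 5 — holds.
QA depends on Docs — violated.

No. Docs must be done before Prototype is not satisfied.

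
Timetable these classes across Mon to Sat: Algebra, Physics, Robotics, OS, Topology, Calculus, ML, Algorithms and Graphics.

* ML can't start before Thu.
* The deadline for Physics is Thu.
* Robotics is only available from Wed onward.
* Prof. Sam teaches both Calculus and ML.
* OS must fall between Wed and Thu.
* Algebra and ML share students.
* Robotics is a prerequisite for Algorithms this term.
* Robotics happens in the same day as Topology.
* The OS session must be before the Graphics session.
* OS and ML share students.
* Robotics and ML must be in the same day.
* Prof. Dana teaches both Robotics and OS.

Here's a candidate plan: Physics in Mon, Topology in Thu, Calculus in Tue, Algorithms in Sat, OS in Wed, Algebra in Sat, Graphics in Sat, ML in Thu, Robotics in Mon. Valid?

Invalid. Robotics is only available from Wed onward.

Robotics is only available from Wed onward — violated.
Robotics and ML must be in the same day — violated.
The deadline for Physics is Thu — holds.
OS must fall between Wed and Thu — holds.
ML can't start before Thu — holds.
Robotics happens in the same day as Topology — violated.
Prof. Sam teaches both Calculus and ML — holds.
Algebra and ML share students — holds.
Prof. Dana teaches both Robotics and OS — holds.
The OS session must be before the Graphics session — holds.
OS and ML share students — holds.
Robotics is a prerequisite for Algorithms this term — holds.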